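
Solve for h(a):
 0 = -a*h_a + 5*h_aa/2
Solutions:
 h(a) = C1 + C2*erfi(sqrt(5)*a/5)


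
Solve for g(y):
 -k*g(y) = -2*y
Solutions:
 g(y) = 2*y/k


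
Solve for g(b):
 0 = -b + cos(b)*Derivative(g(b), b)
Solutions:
 g(b) = C1 + Integral(b/cos(b), b)


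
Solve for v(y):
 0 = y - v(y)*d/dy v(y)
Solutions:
 v(y) = -sqrt(C1 + y^2)
 v(y) = sqrt(C1 + y^2)


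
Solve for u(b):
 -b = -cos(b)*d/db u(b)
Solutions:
 u(b) = C1 + Integral(b/cos(b), b)


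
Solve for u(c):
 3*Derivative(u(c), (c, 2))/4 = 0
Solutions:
 u(c) = C1 + C2*c


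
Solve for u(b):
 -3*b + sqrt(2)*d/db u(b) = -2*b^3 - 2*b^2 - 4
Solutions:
 u(b) = C1 - sqrt(2)*b^4/4 - sqrt(2)*b^3/3 + 3*sqrt(2)*b^2/4 - 2*sqrt(2)*b


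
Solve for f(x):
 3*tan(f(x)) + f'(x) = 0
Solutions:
 f(x) = pi - asin(C1*exp(-3*x))
 f(x) = asin(C1*exp(-3*x))


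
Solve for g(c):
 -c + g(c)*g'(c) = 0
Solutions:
 g(c) = -sqrt(C1 + c^2)
 g(c) = sqrt(C1 + c^2)


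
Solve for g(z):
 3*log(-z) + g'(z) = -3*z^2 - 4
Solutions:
 g(z) = C1 - z^3 - 3*z*log(-z) - z


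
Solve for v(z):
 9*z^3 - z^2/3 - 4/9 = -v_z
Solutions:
 v(z) = C1 - 9*z^4/4 + z^3/9 + 4*z/9


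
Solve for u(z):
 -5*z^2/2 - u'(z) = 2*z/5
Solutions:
 u(z) = C1 - 5*z^3/6 - z^2/5


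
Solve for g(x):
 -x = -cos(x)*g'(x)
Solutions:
 g(x) = C1 + Integral(x/cos(x), x)


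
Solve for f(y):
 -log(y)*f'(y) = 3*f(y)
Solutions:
 f(y) = C1*exp(-3*li(y))


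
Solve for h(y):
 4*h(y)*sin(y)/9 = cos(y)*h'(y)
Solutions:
 h(y) = C1/cos(y)^(4/9)


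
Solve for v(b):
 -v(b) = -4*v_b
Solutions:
 v(b) = C1*exp(b/4)


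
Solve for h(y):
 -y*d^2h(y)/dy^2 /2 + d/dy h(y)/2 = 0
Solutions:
 h(y) = C1 + C2*y^2


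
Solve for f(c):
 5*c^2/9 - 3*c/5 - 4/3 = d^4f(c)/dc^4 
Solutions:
 f(c) = C1 + C2*c + C3*c^2 + C4*c^3 + c^6/648 - c^5/200 - c^4/18


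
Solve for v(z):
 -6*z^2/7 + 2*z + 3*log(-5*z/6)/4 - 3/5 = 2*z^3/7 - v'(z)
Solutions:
 v(z) = C1 + z^4/14 + 2*z^3/7 - z^2 - 3*z*log(-z)/4 + 3*z*(-5*log(5) + 5*log(6) + 9)/20


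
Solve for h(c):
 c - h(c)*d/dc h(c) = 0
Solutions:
 h(c) = -sqrt(C1 + c^2)
 h(c) = sqrt(C1 + c^2)


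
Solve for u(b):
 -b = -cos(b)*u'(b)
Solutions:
 u(b) = C1 + Integral(b/cos(b), b)


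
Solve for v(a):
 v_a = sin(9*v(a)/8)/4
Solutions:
 -a/4 + 4*log(cos(9*v(a)/8) - 1)/9 - 4*log(cos(9*v(a)/8) + 1)/9 = C1


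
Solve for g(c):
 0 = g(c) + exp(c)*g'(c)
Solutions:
 g(c) = C1*exp(exp(-c))


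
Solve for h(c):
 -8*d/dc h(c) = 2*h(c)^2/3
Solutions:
 h(c) = 12/(C1 + c)


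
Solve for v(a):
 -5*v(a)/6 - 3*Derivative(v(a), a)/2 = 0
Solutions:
 v(a) = C1*exp(-5*a/9)


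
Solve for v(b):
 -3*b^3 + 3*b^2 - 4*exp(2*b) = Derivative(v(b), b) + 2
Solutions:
 v(b) = C1 - 3*b^4/4 + b^3 - 2*b - 2*exp(2*b)


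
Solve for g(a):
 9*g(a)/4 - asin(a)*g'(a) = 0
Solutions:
 g(a) = C1*exp(9*Integral(1/asin(a), a)/4)


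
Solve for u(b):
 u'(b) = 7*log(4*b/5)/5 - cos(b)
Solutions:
 u(b) = C1 + 7*b*log(b)/5 - 7*b*log(5)/5 - 7*b/5 + 14*b*log(2)/5 - sin(b)


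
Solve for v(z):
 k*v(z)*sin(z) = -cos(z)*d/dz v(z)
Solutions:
 v(z) = C1*exp(k*log(cos(z)))


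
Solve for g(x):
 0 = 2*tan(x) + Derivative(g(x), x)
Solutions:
 g(x) = C1 + 2*log(cos(x))


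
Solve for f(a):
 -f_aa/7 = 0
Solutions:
 f(a) = C1 + C2*a


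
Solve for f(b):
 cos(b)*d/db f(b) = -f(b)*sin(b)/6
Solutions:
 f(b) = C1*cos(b)^(1/6)


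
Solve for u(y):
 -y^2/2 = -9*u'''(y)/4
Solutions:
 u(y) = C1 + C2*y + C3*y^2 + y^5/270


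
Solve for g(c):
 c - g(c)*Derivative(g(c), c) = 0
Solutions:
 g(c) = -sqrt(C1 + c^2)
 g(c) = sqrt(C1 + c^2)


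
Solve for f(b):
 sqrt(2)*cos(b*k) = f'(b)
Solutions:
 f(b) = C1 + sqrt(2)*sin(b*k)/k


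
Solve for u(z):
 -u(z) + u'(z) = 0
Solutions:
 u(z) = C1*exp(z)


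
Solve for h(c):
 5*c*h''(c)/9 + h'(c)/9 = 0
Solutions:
 h(c) = C1 + C2*c^(4/5)


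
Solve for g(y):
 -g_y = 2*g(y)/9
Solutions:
 g(y) = C1*exp(-2*y/9)


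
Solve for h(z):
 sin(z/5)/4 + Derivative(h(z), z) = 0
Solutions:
 h(z) = C1 + 5*cos(z/5)/4


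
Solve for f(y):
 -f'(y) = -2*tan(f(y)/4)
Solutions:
 f(y) = -4*asin(C1*exp(y/2)) + 4*pi
 f(y) = 4*asin(C1*exp(y/2))


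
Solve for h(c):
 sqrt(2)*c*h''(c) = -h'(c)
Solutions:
 h(c) = C1 + C2*c^(1 - sqrt(2)/2)


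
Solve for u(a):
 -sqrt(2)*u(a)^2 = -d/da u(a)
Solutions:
 u(a) = -1/(C1 + sqrt(2)*a)


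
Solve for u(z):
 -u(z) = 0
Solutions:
 u(z) = 0


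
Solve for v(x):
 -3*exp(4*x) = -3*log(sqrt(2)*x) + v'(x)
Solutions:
 v(x) = C1 + 3*x*log(x) + x*(-3 + 3*log(2)/2) - 3*exp(4*x)/4


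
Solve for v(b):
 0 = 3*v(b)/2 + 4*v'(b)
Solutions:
 v(b) = C1*exp(-3*b/8)


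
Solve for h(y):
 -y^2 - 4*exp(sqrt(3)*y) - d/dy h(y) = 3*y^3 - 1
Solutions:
 h(y) = C1 - 3*y^4/4 - y^3/3 + y - 4*sqrt(3)*exp(sqrt(3)*y)/3


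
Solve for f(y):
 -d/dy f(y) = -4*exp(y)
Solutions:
 f(y) = C1 + 4*exp(y)


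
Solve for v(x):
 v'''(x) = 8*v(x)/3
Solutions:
 v(x) = C3*exp(2*3^(2/3)*x/3) + (C1*sin(3^(1/6)*x) + C2*cos(3^(1/6)*x))*exp(-3^(2/3)*x/3)


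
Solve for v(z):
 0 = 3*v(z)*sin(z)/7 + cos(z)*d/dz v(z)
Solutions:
 v(z) = C1*cos(z)^(3/7)


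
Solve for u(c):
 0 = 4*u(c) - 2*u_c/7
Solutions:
 u(c) = C1*exp(14*c)


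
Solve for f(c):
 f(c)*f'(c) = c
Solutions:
 f(c) = -sqrt(C1 + c^2)
 f(c) = sqrt(C1 + c^2)


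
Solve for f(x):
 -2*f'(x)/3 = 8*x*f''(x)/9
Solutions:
 f(x) = C1 + C2*x^(1/4)


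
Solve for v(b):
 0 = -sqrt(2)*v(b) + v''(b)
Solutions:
 v(b) = C1*exp(-2^(1/4)*b) + C2*exp(2^(1/4)*b)


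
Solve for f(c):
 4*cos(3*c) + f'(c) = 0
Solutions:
 f(c) = C1 - 4*sin(3*c)/3


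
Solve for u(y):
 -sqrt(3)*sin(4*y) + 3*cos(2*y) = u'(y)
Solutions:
 u(y) = C1 + 3*sin(2*y)/2 + sqrt(3)*cos(4*y)/4


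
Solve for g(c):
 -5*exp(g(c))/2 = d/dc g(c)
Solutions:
 g(c) = log(1/(C1 + 5*c)) + log(2)


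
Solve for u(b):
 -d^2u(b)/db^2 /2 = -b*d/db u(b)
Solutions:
 u(b) = C1 + C2*erfi(b)


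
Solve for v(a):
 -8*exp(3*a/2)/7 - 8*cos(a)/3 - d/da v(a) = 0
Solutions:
 v(a) = C1 - 16*exp(3*a/2)/21 - 8*sin(a)/3


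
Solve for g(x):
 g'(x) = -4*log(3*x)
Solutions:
 g(x) = C1 - 4*x*log(x) - x*log(81) + 4*x


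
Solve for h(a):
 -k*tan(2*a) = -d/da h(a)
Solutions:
 h(a) = C1 - k*log(cos(2*a))/2


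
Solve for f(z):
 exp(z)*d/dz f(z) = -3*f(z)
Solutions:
 f(z) = C1*exp(3*exp(-z))


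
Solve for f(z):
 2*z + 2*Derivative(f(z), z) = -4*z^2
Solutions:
 f(z) = C1 - 2*z^3/3 - z^2/2


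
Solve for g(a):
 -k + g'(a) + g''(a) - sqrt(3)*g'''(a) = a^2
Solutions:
 g(a) = C1 + C2*exp(sqrt(3)*a*(1 - sqrt(1 + 4*sqrt(3)))/6) + C3*exp(sqrt(3)*a*(1 + sqrt(1 + 4*sqrt(3)))/6) + a^3/3 - a^2 + a*k + 2*a + 2*sqrt(3)*a


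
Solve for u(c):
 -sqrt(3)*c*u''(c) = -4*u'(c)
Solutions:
 u(c) = C1 + C2*c^(1 + 4*sqrt(3)/3)


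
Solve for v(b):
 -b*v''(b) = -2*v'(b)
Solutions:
 v(b) = C1 + C2*b^3


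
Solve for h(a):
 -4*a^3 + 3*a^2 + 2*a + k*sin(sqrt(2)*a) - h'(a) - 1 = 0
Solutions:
 h(a) = C1 - a^4 + a^3 + a^2 - a - sqrt(2)*k*cos(sqrt(2)*a)/2


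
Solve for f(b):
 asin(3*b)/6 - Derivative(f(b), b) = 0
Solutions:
 f(b) = C1 + b*asin(3*b)/6 + sqrt(1 - 9*b^2)/18


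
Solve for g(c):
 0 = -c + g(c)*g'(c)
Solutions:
 g(c) = -sqrt(C1 + c^2)
 g(c) = sqrt(C1 + c^2)


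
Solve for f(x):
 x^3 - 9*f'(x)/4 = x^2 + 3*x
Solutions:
 f(x) = C1 + x^4/9 - 4*x^3/27 - 2*x^2/3


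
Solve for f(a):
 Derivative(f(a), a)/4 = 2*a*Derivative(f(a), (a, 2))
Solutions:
 f(a) = C1 + C2*a^(9/8)


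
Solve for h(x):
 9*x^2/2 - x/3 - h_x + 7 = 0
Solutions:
 h(x) = C1 + 3*x^3/2 - x^2/6 + 7*x


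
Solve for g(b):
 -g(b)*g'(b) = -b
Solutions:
 g(b) = -sqrt(C1 + b^2)
 g(b) = sqrt(C1 + b^2)


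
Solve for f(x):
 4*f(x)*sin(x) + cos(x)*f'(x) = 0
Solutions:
 f(x) = C1*cos(x)^4


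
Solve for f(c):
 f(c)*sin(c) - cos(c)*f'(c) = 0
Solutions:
 f(c) = C1/cos(c)


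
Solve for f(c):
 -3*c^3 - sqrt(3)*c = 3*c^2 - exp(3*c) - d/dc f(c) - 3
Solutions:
 f(c) = C1 + 3*c^4/4 + c^3 + sqrt(3)*c^2/2 - 3*c - exp(3*c)/3


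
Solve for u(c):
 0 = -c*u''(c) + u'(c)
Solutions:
 u(c) = C1 + C2*c^2


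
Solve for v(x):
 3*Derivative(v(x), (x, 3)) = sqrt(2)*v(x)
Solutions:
 v(x) = C3*exp(2^(1/6)*3^(2/3)*x/3) + (C1*sin(6^(1/6)*x/2) + C2*cos(6^(1/6)*x/2))*exp(-2^(1/6)*3^(2/3)*x/6)


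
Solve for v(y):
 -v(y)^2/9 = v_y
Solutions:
 v(y) = 9/(C1 + y)


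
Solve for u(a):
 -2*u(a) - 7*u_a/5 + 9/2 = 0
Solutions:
 u(a) = C1*exp(-10*a/7) + 9/4


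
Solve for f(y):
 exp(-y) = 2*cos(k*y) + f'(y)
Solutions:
 f(y) = C1 - exp(-y) - 2*sin(k*y)/k


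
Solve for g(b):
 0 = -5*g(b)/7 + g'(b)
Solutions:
 g(b) = C1*exp(5*b/7)


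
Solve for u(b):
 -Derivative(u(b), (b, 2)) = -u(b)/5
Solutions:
 u(b) = C1*exp(-sqrt(5)*b/5) + C2*exp(sqrt(5)*b/5)


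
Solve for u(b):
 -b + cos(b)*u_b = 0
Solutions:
 u(b) = C1 + Integral(b/cos(b), b)


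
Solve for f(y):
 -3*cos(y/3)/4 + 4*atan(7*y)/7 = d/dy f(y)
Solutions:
 f(y) = C1 + 4*y*atan(7*y)/7 - 2*log(49*y^2 + 1)/49 - 9*sin(y/3)/4


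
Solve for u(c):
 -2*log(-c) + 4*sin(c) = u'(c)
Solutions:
 u(c) = C1 - 2*c*log(-c) + 2*c - 4*cos(c)


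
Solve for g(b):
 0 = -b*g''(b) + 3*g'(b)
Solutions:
 g(b) = C1 + C2*b^4


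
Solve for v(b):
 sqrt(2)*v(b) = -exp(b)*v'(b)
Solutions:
 v(b) = C1*exp(sqrt(2)*exp(-b))


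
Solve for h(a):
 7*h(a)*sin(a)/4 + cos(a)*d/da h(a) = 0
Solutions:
 h(a) = C1*cos(a)^(7/4)


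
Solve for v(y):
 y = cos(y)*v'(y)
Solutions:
 v(y) = C1 + Integral(y/cos(y), y)


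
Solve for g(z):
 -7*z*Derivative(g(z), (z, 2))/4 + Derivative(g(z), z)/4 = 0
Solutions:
 g(z) = C1 + C2*z^(8/7)


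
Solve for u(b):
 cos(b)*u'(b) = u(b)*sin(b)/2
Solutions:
 u(b) = C1/sqrt(cos(b))


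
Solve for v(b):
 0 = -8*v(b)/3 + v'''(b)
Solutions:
 v(b) = C3*exp(2*3^(2/3)*b/3) + (C1*sin(3^(1/6)*b) + C2*cos(3^(1/6)*b))*exp(-3^(2/3)*b/3)


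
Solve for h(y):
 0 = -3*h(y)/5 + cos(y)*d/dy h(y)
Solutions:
 h(y) = C1*(sin(y) + 1)^(3/10)/(sin(y) - 1)^(3/10)


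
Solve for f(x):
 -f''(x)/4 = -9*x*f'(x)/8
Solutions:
 f(x) = C1 + C2*erfi(3*x/2)


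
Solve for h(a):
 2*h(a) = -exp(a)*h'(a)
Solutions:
 h(a) = C1*exp(2*exp(-a))


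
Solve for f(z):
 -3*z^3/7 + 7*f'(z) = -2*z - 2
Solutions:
 f(z) = C1 + 3*z^4/196 - z^2/7 - 2*z/7


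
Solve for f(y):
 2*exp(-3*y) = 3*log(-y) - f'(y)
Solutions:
 f(y) = C1 + 3*y*log(-y) - 3*y + 2*exp(-3*y)/3


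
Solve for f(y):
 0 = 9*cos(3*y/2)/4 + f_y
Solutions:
 f(y) = C1 - 3*sin(3*y/2)/2


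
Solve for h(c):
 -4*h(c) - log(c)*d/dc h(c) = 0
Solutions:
 h(c) = C1*exp(-4*li(c))


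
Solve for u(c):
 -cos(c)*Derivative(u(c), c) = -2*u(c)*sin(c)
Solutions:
 u(c) = C1/cos(c)^2


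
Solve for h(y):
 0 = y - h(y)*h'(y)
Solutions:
 h(y) = -sqrt(C1 + y^2)
 h(y) = sqrt(C1 + y^2)


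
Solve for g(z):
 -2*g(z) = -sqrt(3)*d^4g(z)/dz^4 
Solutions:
 g(z) = C1*exp(-2^(1/4)*3^(7/8)*z/3) + C2*exp(2^(1/4)*3^(7/8)*z/3) + C3*sin(2^(1/4)*3^(7/8)*z/3) + C4*cos(2^(1/4)*3^(7/8)*z/3)


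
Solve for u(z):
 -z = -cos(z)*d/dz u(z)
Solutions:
 u(z) = C1 + Integral(z/cos(z), z)


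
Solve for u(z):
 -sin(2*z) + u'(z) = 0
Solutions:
 u(z) = C1 - cos(2*z)/2


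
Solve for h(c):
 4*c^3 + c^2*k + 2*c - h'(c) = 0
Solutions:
 h(c) = C1 + c^4 + c^3*k/3 + c^2


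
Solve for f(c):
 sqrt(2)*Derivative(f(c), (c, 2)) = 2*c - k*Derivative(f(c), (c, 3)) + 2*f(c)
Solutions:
 f(c) = C1*exp(-c*((sqrt(((-27 + 2*sqrt(2)/k^2)^2 - 8/k^4)/k^2) - 27/k + 2*sqrt(2)/k^3)^(1/3) + sqrt(2)/k + 2/(k^2*(sqrt(((-27 + 2*sqrt(2)/k^2)^2 - 8/k^4)/k^2) - 27/k + 2*sqrt(2)/k^3)^(1/3)))/3) + C2*exp(c*((sqrt(((-27 + 2*sqrt(2)/k^2)^2 - 8/k^4)/k^2) - 27/k + 2*sqrt(2)/k^3)^(1/3) - sqrt(3)*I*(sqrt(((-27 + 2*sqrt(2)/k^2)^2 - 8/k^4)/k^2) - 27/k + 2*sqrt(2)/k^3)^(1/3) - 2*sqrt(2)/k - 8/(k^2*(-1 + sqrt(3)*I)*(sqrt(((-27 + 2*sqrt(2)/k^2)^2 - 8/k^4)/k^2) - 27/k + 2*sqrt(2)/k^3)^(1/3)))/6) + C3*exp(c*((sqrt(((-27 + 2*sqrt(2)/k^2)^2 - 8/k^4)/k^2) - 27/k + 2*sqrt(2)/k^3)^(1/3) + sqrt(3)*I*(sqrt(((-27 + 2*sqrt(2)/k^2)^2 - 8/k^4)/k^2) - 27/k + 2*sqrt(2)/k^3)^(1/3) - 2*sqrt(2)/k + 8/(k^2*(1 + sqrt(3)*I)*(sqrt(((-27 + 2*sqrt(2)/k^2)^2 - 8/k^4)/k^2) - 27/k + 2*sqrt(2)/k^3)^(1/3)))/6) - c


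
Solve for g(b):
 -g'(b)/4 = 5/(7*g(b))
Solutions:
 g(b) = -sqrt(C1 - 280*b)/7
 g(b) = sqrt(C1 - 280*b)/7


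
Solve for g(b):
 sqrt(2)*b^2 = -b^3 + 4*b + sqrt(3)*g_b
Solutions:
 g(b) = C1 + sqrt(3)*b^4/12 + sqrt(6)*b^3/9 - 2*sqrt(3)*b^2/3


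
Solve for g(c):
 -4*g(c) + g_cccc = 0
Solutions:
 g(c) = C1*exp(-sqrt(2)*c) + C2*exp(sqrt(2)*c) + C3*sin(sqrt(2)*c) + C4*cos(sqrt(2)*c)


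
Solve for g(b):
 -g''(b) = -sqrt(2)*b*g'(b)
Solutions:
 g(b) = C1 + C2*erfi(2^(3/4)*b/2)


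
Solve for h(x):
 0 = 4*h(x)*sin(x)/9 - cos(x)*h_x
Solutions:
 h(x) = C1/cos(x)^(4/9)


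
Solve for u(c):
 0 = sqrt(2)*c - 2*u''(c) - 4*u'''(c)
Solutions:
 u(c) = C1 + C2*c + C3*exp(-c/2) + sqrt(2)*c^3/12 - sqrt(2)*c^2/2


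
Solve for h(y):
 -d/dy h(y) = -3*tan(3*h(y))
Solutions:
 h(y) = -asin(C1*exp(9*y))/3 + pi/3
 h(y) = asin(C1*exp(9*y))/3


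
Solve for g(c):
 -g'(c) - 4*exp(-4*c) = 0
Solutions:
 g(c) = C1 + exp(-4*c)


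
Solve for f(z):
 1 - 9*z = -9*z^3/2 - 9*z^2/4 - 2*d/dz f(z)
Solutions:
 f(z) = C1 - 9*z^4/16 - 3*z^3/8 + 9*z^2/4 - z/2


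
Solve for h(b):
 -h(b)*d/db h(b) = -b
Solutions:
 h(b) = -sqrt(C1 + b^2)
 h(b) = sqrt(C1 + b^2)


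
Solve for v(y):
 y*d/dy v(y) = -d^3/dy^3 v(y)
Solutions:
 v(y) = C1 + Integral(C2*airyai(-y) + C3*airybi(-y), y)


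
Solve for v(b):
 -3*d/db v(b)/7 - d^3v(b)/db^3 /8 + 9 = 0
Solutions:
 v(b) = C1 + C2*sin(2*sqrt(42)*b/7) + C3*cos(2*sqrt(42)*b/7) + 21*b


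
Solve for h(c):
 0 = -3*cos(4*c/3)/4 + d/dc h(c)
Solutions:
 h(c) = C1 + 9*sin(4*c/3)/16


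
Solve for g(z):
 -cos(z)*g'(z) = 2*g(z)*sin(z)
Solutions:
 g(z) = C1*cos(z)^2


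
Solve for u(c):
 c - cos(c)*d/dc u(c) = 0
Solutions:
 u(c) = C1 + Integral(c/cos(c), c)


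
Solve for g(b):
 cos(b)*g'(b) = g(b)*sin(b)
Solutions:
 g(b) = C1/cos(b)


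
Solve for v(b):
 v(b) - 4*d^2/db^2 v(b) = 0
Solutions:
 v(b) = C1*exp(-b/2) + C2*exp(b/2)


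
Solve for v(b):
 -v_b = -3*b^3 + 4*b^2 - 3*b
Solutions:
 v(b) = C1 + 3*b^4/4 - 4*b^3/3 + 3*b^2/2


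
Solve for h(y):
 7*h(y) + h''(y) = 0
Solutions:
 h(y) = C1*sin(sqrt(7)*y) + C2*cos(sqrt(7)*y)


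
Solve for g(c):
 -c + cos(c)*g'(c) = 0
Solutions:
 g(c) = C1 + Integral(c/cos(c), c)


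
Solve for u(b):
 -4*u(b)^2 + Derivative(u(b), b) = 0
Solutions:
 u(b) = -1/(C1 + 4*b)


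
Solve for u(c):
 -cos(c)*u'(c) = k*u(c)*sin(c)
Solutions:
 u(c) = C1*exp(k*log(cos(c)))


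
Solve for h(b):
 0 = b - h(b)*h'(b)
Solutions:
 h(b) = -sqrt(C1 + b^2)
 h(b) = sqrt(C1 + b^2)


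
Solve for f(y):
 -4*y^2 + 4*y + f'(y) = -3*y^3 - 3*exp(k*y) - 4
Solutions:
 f(y) = C1 - 3*y^4/4 + 4*y^3/3 - 2*y^2 - 4*y - 3*exp(k*y)/k


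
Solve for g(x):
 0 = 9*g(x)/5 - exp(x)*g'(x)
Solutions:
 g(x) = C1*exp(-9*exp(-x)/5)


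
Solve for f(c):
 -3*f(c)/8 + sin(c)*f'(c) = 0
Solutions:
 f(c) = C1*(cos(c) - 1)^(3/16)/(cos(c) + 1)^(3/16)


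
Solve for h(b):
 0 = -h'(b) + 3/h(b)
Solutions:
 h(b) = -sqrt(C1 + 6*b)
 h(b) = sqrt(C1 + 6*b)


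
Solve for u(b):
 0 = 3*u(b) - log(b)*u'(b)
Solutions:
 u(b) = C1*exp(3*li(b))


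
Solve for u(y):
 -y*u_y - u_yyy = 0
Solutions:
 u(y) = C1 + Integral(C2*airyai(-y) + C3*airybi(-y), y)


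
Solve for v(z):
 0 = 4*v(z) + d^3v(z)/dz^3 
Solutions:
 v(z) = C3*exp(-2^(2/3)*z) + (C1*sin(2^(2/3)*sqrt(3)*z/2) + C2*cos(2^(2/3)*sqrt(3)*z/2))*exp(2^(2/3)*z/2)


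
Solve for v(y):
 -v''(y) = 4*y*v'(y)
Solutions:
 v(y) = C1 + C2*erf(sqrt(2)*y)


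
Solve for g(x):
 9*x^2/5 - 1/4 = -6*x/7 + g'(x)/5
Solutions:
 g(x) = C1 + 3*x^3 + 15*x^2/7 - 5*x/4


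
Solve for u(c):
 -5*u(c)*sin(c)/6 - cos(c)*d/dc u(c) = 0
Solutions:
 u(c) = C1*cos(c)^(5/6)


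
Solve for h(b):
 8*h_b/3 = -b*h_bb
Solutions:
 h(b) = C1 + C2/b^(5/3)


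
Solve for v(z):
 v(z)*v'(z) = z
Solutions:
 v(z) = -sqrt(C1 + z^2)
 v(z) = sqrt(C1 + z^2)


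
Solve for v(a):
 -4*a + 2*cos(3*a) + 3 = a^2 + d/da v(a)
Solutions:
 v(a) = C1 - a^3/3 - 2*a^2 + 3*a + 2*sin(3*a)/3


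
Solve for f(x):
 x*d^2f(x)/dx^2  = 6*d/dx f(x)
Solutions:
 f(x) = C1 + C2*x^7


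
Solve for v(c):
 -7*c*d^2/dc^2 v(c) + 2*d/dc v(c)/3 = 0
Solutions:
 v(c) = C1 + C2*c^(23/21)


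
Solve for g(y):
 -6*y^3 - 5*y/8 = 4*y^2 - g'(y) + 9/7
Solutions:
 g(y) = C1 + 3*y^4/2 + 4*y^3/3 + 5*y^2/16 + 9*y/7


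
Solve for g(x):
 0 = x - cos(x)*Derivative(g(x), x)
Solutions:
 g(x) = C1 + Integral(x/cos(x), x)


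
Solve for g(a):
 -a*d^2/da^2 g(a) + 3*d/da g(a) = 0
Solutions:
 g(a) = C1 + C2*a^4


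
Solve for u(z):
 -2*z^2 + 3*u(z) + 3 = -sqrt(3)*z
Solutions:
 u(z) = 2*z^2/3 - sqrt(3)*z/3 - 1


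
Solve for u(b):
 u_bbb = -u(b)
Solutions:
 u(b) = C3*exp(-b) + (C1*sin(sqrt(3)*b/2) + C2*cos(sqrt(3)*b/2))*exp(b/2)


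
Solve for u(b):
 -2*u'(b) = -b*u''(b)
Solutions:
 u(b) = C1 + C2*b^3


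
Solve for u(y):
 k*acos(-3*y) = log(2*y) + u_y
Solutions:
 u(y) = C1 + k*(y*acos(-3*y) + sqrt(1 - 9*y^2)/3) - y*log(y) - y*log(2) + y


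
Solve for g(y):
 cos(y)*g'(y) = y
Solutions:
 g(y) = C1 + Integral(y/cos(y), y)


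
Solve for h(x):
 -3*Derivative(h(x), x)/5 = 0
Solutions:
 h(x) = C1


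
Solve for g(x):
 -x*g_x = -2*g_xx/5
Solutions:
 g(x) = C1 + C2*erfi(sqrt(5)*x/2)


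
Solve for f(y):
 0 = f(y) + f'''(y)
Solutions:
 f(y) = C3*exp(-y) + (C1*sin(sqrt(3)*y/2) + C2*cos(sqrt(3)*y/2))*exp(y/2)


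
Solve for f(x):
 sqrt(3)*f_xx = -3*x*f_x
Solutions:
 f(x) = C1 + C2*erf(sqrt(2)*3^(1/4)*x/2)


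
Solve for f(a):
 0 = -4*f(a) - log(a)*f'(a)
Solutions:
 f(a) = C1*exp(-4*li(a))


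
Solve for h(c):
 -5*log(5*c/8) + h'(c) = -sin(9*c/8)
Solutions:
 h(c) = C1 + 5*c*log(c) - 15*c*log(2) - 5*c + 5*c*log(5) + 8*cos(9*c/8)/9


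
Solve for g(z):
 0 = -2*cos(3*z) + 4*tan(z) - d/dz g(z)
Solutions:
 g(z) = C1 - 4*log(cos(z)) - 2*sin(3*z)/3


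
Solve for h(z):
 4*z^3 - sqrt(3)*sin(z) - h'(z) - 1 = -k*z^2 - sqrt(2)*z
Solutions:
 h(z) = C1 + k*z^3/3 + z^4 + sqrt(2)*z^2/2 - z + sqrt(3)*cos(z)


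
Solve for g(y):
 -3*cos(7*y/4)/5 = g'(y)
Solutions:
 g(y) = C1 - 12*sin(7*y/4)/35


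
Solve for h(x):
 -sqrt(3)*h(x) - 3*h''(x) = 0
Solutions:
 h(x) = C1*sin(3^(3/4)*x/3) + C2*cos(3^(3/4)*x/3)


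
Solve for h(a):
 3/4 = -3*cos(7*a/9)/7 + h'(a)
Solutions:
 h(a) = C1 + 3*a/4 + 27*sin(7*a/9)/49


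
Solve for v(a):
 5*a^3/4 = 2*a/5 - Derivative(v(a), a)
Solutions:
 v(a) = C1 - 5*a^4/16 + a^2/5


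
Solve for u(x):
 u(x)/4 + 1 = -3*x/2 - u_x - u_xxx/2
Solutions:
 u(x) = C1*exp(-6^(1/3)*x*(-(9 + sqrt(465))^(1/3) + 4*6^(1/3)/(9 + sqrt(465))^(1/3))/12)*sin(2^(1/3)*3^(1/6)*x*(2^(1/3)/(9 + sqrt(465))^(1/3) + 3^(2/3)*(9 + sqrt(465))^(1/3)/12)) + C2*exp(-6^(1/3)*x*(-(9 + sqrt(465))^(1/3) + 4*6^(1/3)/(9 + sqrt(465))^(1/3))/12)*cos(2^(1/3)*3^(1/6)*x*(2^(1/3)/(9 + sqrt(465))^(1/3) + 3^(2/3)*(9 + sqrt(465))^(1/3)/12)) + C3*exp(6^(1/3)*x*(-(9 + sqrt(465))^(1/3) + 4*6^(1/3)/(9 + sqrt(465))^(1/3))/6) - 6*x + 20


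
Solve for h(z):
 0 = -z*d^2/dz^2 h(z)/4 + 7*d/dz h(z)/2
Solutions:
 h(z) = C1 + C2*z^15


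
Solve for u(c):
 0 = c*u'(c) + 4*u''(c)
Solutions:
 u(c) = C1 + C2*erf(sqrt(2)*c/4)


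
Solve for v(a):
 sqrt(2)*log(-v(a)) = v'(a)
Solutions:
 -li(-v(a)) = C1 + sqrt(2)*a


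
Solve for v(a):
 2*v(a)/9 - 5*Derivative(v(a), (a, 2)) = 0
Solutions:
 v(a) = C1*exp(-sqrt(10)*a/15) + C2*exp(sqrt(10)*a/15)


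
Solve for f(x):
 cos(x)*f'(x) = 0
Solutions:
 f(x) = C1


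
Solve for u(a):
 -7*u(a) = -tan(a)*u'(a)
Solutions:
 u(a) = C1*sin(a)^7


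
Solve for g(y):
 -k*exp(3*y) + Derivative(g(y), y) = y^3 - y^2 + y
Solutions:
 g(y) = C1 + k*exp(3*y)/3 + y^4/4 - y^3/3 + y^2/2


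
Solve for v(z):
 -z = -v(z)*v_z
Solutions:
 v(z) = -sqrt(C1 + z^2)
 v(z) = sqrt(C1 + z^2)


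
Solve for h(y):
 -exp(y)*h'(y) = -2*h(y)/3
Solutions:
 h(y) = C1*exp(-2*exp(-y)/3)


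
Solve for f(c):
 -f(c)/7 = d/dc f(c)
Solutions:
 f(c) = C1*exp(-c/7)


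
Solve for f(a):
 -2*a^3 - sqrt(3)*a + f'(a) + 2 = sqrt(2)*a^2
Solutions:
 f(a) = C1 + a^4/2 + sqrt(2)*a^3/3 + sqrt(3)*a^2/2 - 2*a


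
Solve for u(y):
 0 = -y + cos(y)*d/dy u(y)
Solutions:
 u(y) = C1 + Integral(y/cos(y), y)


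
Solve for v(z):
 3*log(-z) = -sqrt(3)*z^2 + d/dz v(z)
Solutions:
 v(z) = C1 + sqrt(3)*z^3/3 + 3*z*log(-z) - 3*z


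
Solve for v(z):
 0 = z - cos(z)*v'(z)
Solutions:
 v(z) = C1 + Integral(z/cos(z), z)


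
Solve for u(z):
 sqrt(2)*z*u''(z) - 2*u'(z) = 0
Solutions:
 u(z) = C1 + C2*z^(1 + sqrt(2))


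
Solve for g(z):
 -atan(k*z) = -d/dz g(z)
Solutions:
 g(z) = C1 + Piecewise((z*atan(k*z) - log(k^2*z^2 + 1)/(2*k), Ne(k, 0)), (0, True))


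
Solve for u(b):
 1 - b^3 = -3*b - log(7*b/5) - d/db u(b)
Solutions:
 u(b) = C1 + b^4/4 - 3*b^2/2 - b*log(b) + b*log(5/7)


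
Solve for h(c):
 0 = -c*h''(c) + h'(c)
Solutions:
 h(c) = C1 + C2*c^2


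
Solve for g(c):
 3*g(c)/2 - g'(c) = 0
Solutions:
 g(c) = C1*exp(3*c/2)


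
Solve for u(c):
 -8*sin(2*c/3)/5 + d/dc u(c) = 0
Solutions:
 u(c) = C1 - 12*cos(2*c/3)/5


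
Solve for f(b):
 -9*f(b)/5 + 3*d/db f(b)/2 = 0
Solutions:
 f(b) = C1*exp(6*b/5)


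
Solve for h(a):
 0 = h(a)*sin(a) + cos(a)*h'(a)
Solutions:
 h(a) = C1*cos(a)


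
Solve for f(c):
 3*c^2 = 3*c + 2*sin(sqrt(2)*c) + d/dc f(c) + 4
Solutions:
 f(c) = C1 + c^3 - 3*c^2/2 - 4*c + sqrt(2)*cos(sqrt(2)*c)


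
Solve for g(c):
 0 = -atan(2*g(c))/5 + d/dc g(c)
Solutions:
 Integral(1/atan(2*_y), (_y, g(c))) = C1 + c/5


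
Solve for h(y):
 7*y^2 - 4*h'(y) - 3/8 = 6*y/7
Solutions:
 h(y) = C1 + 7*y^3/12 - 3*y^2/28 - 3*y/32


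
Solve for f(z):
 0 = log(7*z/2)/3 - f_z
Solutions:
 f(z) = C1 + z*log(z)/3 - z/3 - z*log(2)/3 + z*log(7)/3


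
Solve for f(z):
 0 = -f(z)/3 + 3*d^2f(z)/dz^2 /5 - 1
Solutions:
 f(z) = C1*exp(-sqrt(5)*z/3) + C2*exp(sqrt(5)*z/3) - 3


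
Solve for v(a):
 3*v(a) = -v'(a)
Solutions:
 v(a) = C1*exp(-3*a)


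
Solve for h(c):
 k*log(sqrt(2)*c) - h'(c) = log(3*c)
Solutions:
 h(c) = C1 + c*k*log(c) - c*k + c*k*log(2)/2 - c*log(c) - c*log(3) + c


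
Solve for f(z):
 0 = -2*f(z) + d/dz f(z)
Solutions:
 f(z) = C1*exp(2*z)


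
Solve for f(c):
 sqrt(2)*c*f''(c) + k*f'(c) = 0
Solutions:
 f(c) = C1 + c^(-sqrt(2)*re(k)/2 + 1)*(C2*sin(sqrt(2)*log(c)*Abs(im(k))/2) + C3*cos(sqrt(2)*log(c)*im(k)/2))


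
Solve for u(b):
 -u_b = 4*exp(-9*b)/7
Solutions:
 u(b) = C1 + 4*exp(-9*b)/63


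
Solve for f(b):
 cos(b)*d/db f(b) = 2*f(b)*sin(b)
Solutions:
 f(b) = C1/cos(b)^2


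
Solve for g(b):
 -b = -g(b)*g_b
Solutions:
 g(b) = -sqrt(C1 + b^2)
 g(b) = sqrt(C1 + b^2)


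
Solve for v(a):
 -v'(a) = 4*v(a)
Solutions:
 v(a) = C1*exp(-4*a)


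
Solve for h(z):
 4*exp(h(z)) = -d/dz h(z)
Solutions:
 h(z) = log(1/(C1 + 4*z))


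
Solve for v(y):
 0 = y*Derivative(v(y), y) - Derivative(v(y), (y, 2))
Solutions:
 v(y) = C1 + C2*erfi(sqrt(2)*y/2)


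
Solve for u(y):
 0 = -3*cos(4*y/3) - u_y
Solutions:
 u(y) = C1 - 9*sin(4*y/3)/4


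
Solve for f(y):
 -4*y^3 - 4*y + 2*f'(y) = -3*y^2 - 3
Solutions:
 f(y) = C1 + y^4/2 - y^3/2 + y^2 - 3*y/2


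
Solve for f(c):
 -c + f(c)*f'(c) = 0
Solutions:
 f(c) = -sqrt(C1 + c^2)
 f(c) = sqrt(C1 + c^2)


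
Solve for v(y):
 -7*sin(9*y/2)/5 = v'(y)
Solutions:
 v(y) = C1 + 14*cos(9*y/2)/45


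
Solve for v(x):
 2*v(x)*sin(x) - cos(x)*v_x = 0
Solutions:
 v(x) = C1/cos(x)^2


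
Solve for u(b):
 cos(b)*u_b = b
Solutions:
 u(b) = C1 + Integral(b/cos(b), b)


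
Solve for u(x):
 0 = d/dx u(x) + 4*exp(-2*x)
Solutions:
 u(x) = C1 + 2*exp(-2*x)


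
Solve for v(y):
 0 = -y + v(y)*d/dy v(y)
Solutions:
 v(y) = -sqrt(C1 + y^2)
 v(y) = sqrt(C1 + y^2)


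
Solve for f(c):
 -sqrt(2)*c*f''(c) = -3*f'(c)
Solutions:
 f(c) = C1 + C2*c^(1 + 3*sqrt(2)/2)


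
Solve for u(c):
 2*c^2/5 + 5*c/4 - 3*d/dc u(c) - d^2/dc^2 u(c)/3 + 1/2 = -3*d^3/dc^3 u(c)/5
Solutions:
 u(c) = C1 + C2*exp(c*(5 - sqrt(1645))/18) + C3*exp(c*(5 + sqrt(1645))/18) + 2*c^3/45 + 209*c^2/1080 + 4301*c/24300


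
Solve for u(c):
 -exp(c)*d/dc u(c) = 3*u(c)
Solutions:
 u(c) = C1*exp(3*exp(-c))


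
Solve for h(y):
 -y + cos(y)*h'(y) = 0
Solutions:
 h(y) = C1 + Integral(y/cos(y), y)


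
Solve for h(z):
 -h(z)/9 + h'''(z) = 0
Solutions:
 h(z) = C3*exp(3^(1/3)*z/3) + (C1*sin(3^(5/6)*z/6) + C2*cos(3^(5/6)*z/6))*exp(-3^(1/3)*z/6)


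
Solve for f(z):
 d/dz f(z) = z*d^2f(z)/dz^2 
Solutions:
 f(z) = C1 + C2*z^2


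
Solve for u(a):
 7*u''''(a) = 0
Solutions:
 u(a) = C1 + C2*a + C3*a^2 + C4*a^3


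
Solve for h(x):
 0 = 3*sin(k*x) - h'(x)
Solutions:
 h(x) = C1 - 3*cos(k*x)/k


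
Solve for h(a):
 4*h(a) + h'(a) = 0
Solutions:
 h(a) = C1*exp(-4*a)


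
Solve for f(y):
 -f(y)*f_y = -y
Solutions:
 f(y) = -sqrt(C1 + y^2)
 f(y) = sqrt(C1 + y^2)


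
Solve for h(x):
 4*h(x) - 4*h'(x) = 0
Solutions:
 h(x) = C1*exp(x)


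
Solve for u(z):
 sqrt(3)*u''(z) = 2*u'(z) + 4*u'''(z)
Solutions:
 u(z) = C1 + (C2*sin(sqrt(29)*z/8) + C3*cos(sqrt(29)*z/8))*exp(sqrt(3)*z/8)


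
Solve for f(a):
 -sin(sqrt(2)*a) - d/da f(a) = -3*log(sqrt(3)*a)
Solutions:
 f(a) = C1 + 3*a*log(a) - 3*a + 3*a*log(3)/2 + sqrt(2)*cos(sqrt(2)*a)/2


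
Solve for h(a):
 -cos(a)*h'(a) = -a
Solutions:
 h(a) = C1 + Integral(a/cos(a), a)


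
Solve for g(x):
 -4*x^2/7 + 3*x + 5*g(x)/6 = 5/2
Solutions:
 g(x) = 24*x^2/35 - 18*x/5 + 3


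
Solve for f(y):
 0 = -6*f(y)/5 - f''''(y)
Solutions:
 f(y) = (C1*sin(10^(3/4)*3^(1/4)*y/10) + C2*cos(10^(3/4)*3^(1/4)*y/10))*exp(-10^(3/4)*3^(1/4)*y/10) + (C3*sin(10^(3/4)*3^(1/4)*y/10) + C4*cos(10^(3/4)*3^(1/4)*y/10))*exp(10^(3/4)*3^(1/4)*y/10)


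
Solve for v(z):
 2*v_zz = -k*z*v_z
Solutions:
 v(z) = Piecewise((-sqrt(pi)*C1*erf(sqrt(k)*z/2)/sqrt(k) - C2, (k > 0) | (k < 0)), (-C1*z - C2, True))


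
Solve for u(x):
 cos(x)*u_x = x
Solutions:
 u(x) = C1 + Integral(x/cos(x), x)


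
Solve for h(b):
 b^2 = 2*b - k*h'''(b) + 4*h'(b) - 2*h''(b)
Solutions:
 h(b) = C1 + C2*exp(b*(sqrt(4*k + 1) - 1)/k) + C3*exp(-b*(sqrt(4*k + 1) + 1)/k) + b^3/12 - b^2/8 + b*k/8 - b/8


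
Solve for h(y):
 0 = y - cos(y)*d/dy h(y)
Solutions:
 h(y) = C1 + Integral(y/cos(y), y)


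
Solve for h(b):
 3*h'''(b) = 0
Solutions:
 h(b) = C1 + C2*b + C3*b^2


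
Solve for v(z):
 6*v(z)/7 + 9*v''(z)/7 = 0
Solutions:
 v(z) = C1*sin(sqrt(6)*z/3) + C2*cos(sqrt(6)*z/3)


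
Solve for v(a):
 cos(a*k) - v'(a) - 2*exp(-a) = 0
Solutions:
 v(a) = C1 + 2*exp(-a) + sin(a*k)/k


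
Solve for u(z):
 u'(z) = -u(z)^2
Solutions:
 u(z) = 1/(C1 + z)


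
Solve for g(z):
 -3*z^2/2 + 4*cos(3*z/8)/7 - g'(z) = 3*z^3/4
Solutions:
 g(z) = C1 - 3*z^4/16 - z^3/2 + 32*sin(3*z/8)/21


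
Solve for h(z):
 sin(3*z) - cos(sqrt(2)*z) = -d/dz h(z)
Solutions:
 h(z) = C1 + sqrt(2)*sin(sqrt(2)*z)/2 + cos(3*z)/3


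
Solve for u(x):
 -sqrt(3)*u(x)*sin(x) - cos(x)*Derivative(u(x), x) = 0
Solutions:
 u(x) = C1*cos(x)^(sqrt(3))


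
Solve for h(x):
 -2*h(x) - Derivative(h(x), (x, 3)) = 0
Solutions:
 h(x) = C3*exp(-2^(1/3)*x) + (C1*sin(2^(1/3)*sqrt(3)*x/2) + C2*cos(2^(1/3)*sqrt(3)*x/2))*exp(2^(1/3)*x/2)


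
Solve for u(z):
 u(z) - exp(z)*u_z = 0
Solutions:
 u(z) = C1*exp(-exp(-z))


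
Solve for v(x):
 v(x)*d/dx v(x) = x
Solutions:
 v(x) = -sqrt(C1 + x^2)
 v(x) = sqrt(C1 + x^2)


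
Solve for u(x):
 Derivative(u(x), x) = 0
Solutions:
 u(x) = C1


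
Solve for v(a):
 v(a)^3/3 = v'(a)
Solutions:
 v(a) = -sqrt(6)*sqrt(-1/(C1 + a))/2
 v(a) = sqrt(6)*sqrt(-1/(C1 + a))/2


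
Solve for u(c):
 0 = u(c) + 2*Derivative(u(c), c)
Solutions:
 u(c) = C1*exp(-c/2)


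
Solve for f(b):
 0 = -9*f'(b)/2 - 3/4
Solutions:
 f(b) = C1 - b/6


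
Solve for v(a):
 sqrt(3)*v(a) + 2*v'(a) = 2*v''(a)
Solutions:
 v(a) = C1*exp(a*(1 - sqrt(1 + 2*sqrt(3)))/2) + C2*exp(a*(1 + sqrt(1 + 2*sqrt(3)))/2)


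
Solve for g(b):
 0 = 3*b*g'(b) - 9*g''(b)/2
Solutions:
 g(b) = C1 + C2*erfi(sqrt(3)*b/3)


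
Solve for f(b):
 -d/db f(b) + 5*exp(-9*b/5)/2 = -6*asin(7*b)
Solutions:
 f(b) = C1 + 6*b*asin(7*b) + 6*sqrt(1 - 49*b^2)/7 - 25*exp(-9*b/5)/18


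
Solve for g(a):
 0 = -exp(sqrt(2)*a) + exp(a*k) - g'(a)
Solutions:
 g(a) = C1 - sqrt(2)*exp(sqrt(2)*a)/2 + exp(a*k)/k


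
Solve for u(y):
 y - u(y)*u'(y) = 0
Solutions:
 u(y) = -sqrt(C1 + y^2)
 u(y) = sqrt(C1 + y^2)


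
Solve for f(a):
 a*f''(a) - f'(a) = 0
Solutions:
 f(a) = C1 + C2*a^2


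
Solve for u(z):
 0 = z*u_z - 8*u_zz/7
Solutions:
 u(z) = C1 + C2*erfi(sqrt(7)*z/4)


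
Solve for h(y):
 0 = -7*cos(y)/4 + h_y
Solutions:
 h(y) = C1 + 7*sin(y)/4


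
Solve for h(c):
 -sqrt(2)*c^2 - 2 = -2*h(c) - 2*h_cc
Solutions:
 h(c) = C1*sin(c) + C2*cos(c) + sqrt(2)*c^2/2 - sqrt(2) + 1


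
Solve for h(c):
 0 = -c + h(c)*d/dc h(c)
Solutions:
 h(c) = -sqrt(C1 + c^2)
 h(c) = sqrt(C1 + c^2)


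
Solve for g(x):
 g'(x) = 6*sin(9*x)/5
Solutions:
 g(x) = C1 - 2*cos(9*x)/15


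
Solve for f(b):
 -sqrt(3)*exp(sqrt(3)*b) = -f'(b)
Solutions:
 f(b) = C1 + exp(sqrt(3)*b)


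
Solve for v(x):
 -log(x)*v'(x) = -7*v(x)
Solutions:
 v(x) = C1*exp(7*li(x))


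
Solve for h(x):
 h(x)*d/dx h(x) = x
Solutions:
 h(x) = -sqrt(C1 + x^2)
 h(x) = sqrt(C1 + x^2)


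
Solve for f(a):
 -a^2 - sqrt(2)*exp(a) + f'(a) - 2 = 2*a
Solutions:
 f(a) = C1 + a^3/3 + a^2 + 2*a + sqrt(2)*exp(a)


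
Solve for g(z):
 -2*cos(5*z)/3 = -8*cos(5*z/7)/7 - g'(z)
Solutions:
 g(z) = C1 - 8*sin(5*z/7)/5 + 2*sin(5*z)/15


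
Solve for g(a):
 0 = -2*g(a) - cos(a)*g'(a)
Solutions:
 g(a) = C1*(sin(a) - 1)/(sin(a) + 1)


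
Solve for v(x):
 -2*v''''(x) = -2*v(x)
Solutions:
 v(x) = C1*exp(-x) + C2*exp(x) + C3*sin(x) + C4*cos(x)


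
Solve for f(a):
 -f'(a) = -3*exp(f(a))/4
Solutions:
 f(a) = log(-1/(C1 + 3*a)) + 2*log(2)


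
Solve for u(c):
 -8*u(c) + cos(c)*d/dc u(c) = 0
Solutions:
 u(c) = C1*(sin(c)^4 + 4*sin(c)^3 + 6*sin(c)^2 + 4*sin(c) + 1)/(sin(c)^4 - 4*sin(c)^3 + 6*sin(c)^2 - 4*sin(c) + 1)


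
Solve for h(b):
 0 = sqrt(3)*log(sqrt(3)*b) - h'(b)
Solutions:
 h(b) = C1 + sqrt(3)*b*log(b) - sqrt(3)*b + sqrt(3)*b*log(3)/2


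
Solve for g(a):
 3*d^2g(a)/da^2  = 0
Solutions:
 g(a) = C1 + C2*a


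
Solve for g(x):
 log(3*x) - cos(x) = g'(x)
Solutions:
 g(x) = C1 + x*log(x) - x + x*log(3) - sin(x)


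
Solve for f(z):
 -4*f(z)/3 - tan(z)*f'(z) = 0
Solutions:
 f(z) = C1/sin(z)^(4/3)


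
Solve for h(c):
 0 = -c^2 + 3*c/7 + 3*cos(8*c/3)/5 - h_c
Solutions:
 h(c) = C1 - c^3/3 + 3*c^2/14 + 9*sin(8*c/3)/40


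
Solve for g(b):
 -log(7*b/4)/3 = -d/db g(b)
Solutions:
 g(b) = C1 + b*log(b)/3 - 2*b*log(2)/3 - b/3 + b*log(7)/3


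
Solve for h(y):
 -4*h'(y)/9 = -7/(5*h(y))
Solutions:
 h(y) = -sqrt(C1 + 630*y)/10
 h(y) = sqrt(C1 + 630*y)/10


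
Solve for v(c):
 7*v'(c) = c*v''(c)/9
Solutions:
 v(c) = C1 + C2*c^64


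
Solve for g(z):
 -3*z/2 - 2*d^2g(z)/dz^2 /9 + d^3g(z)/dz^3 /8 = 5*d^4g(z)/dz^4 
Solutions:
 g(z) = C1 + C2*z - 9*z^3/8 - 243*z^2/128 + (C3*sin(sqrt(2551)*z/240) + C4*cos(sqrt(2551)*z/240))*exp(z/80)


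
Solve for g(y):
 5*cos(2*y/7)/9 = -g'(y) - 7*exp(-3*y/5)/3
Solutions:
 g(y) = C1 - 35*sin(2*y/7)/18 + 35*exp(-3*y/5)/9


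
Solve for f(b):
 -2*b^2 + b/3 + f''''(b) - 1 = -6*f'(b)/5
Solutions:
 f(b) = C1 + C4*exp(-5^(2/3)*6^(1/3)*b/5) + 5*b^3/9 - 5*b^2/36 + 5*b/6 + (C2*sin(2^(1/3)*3^(5/6)*5^(2/3)*b/10) + C3*cos(2^(1/3)*3^(5/6)*5^(2/3)*b/10))*exp(5^(2/3)*6^(1/3)*b/10)


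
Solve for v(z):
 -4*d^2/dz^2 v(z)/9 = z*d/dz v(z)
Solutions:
 v(z) = C1 + C2*erf(3*sqrt(2)*z/4)


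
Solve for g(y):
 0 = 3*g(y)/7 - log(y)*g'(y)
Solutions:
 g(y) = C1*exp(3*li(y)/7)


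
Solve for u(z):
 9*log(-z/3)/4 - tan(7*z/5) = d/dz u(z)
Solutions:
 u(z) = C1 + 9*z*log(-z)/4 - 9*z*log(3)/4 - 9*z/4 + 5*log(cos(7*z/5))/7


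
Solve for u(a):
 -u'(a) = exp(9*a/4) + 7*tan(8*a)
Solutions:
 u(a) = C1 - 4*exp(9*a/4)/9 + 7*log(cos(8*a))/8


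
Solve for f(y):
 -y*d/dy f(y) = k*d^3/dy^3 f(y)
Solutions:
 f(y) = C1 + Integral(C2*airyai(y*(-1/k)^(1/3)) + C3*airybi(y*(-1/k)^(1/3)), y)


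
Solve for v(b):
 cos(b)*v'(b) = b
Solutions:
 v(b) = C1 + Integral(b/cos(b), b)


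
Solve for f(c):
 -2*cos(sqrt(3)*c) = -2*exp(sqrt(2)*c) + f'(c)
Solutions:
 f(c) = C1 + sqrt(2)*exp(sqrt(2)*c) - 2*sqrt(3)*sin(sqrt(3)*c)/3


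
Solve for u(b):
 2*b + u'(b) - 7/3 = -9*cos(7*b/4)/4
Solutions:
 u(b) = C1 - b^2 + 7*b/3 - 9*sin(7*b/4)/7


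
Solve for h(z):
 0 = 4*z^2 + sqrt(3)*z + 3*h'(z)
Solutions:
 h(z) = C1 - 4*z^3/9 - sqrt(3)*z^2/6


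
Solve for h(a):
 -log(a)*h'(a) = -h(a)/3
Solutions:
 h(a) = C1*exp(li(a)/3)


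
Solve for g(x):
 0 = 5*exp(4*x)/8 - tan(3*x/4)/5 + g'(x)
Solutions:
 g(x) = C1 - 5*exp(4*x)/32 - 4*log(cos(3*x/4))/15


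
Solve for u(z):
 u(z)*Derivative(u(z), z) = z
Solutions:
 u(z) = -sqrt(C1 + z^2)
 u(z) = sqrt(C1 + z^2)


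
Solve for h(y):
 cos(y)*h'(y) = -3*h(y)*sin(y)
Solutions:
 h(y) = C1*cos(y)^3


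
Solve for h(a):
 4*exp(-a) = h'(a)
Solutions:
 h(a) = C1 - 4*exp(-a)


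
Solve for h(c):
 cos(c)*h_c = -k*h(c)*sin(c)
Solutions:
 h(c) = C1*exp(k*log(cos(c)))


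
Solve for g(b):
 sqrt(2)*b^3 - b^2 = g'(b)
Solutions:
 g(b) = C1 + sqrt(2)*b^4/4 - b^3/3


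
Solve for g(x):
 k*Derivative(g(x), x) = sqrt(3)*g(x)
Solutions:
 g(x) = C1*exp(sqrt(3)*x/k)


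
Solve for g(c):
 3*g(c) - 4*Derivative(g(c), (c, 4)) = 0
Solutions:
 g(c) = C1*exp(-sqrt(2)*3^(1/4)*c/2) + C2*exp(sqrt(2)*3^(1/4)*c/2) + C3*sin(sqrt(2)*3^(1/4)*c/2) + C4*cos(sqrt(2)*3^(1/4)*c/2)


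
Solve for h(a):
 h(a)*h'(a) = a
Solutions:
 h(a) = -sqrt(C1 + a^2)
 h(a) = sqrt(C1 + a^2)


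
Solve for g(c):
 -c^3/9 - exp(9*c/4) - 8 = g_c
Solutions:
 g(c) = C1 - c^4/36 - 8*c - 4*exp(9*c/4)/9


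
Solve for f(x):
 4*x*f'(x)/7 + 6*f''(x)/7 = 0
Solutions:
 f(x) = C1 + C2*erf(sqrt(3)*x/3)


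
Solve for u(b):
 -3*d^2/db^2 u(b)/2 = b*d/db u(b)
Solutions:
 u(b) = C1 + C2*erf(sqrt(3)*b/3)


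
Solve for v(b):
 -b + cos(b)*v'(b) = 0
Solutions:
 v(b) = C1 + Integral(b/cos(b), b)


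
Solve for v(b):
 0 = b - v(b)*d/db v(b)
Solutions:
 v(b) = -sqrt(C1 + b^2)
 v(b) = sqrt(C1 + b^2)


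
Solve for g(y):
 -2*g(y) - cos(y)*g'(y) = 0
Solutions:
 g(y) = C1*(sin(y) - 1)/(sin(y) + 1)


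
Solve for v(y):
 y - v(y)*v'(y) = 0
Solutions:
 v(y) = -sqrt(C1 + y^2)
 v(y) = sqrt(C1 + y^2)


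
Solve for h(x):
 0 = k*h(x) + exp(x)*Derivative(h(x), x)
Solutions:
 h(x) = C1*exp(k*exp(-x))


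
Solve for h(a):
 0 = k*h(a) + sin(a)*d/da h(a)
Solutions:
 h(a) = C1*exp(k*(-log(cos(a) - 1) + log(cos(a) + 1))/2)


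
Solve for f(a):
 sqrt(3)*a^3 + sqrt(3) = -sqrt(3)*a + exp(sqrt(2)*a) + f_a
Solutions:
 f(a) = C1 + sqrt(3)*a^4/4 + sqrt(3)*a^2/2 + sqrt(3)*a - sqrt(2)*exp(sqrt(2)*a)/2


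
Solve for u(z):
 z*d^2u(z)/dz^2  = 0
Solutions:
 u(z) = C1 + C2*z


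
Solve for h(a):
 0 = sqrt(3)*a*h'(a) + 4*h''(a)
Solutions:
 h(a) = C1 + C2*erf(sqrt(2)*3^(1/4)*a/4)


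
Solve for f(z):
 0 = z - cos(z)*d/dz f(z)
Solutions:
 f(z) = C1 + Integral(z/cos(z), z)


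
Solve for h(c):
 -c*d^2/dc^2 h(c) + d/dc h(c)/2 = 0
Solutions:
 h(c) = C1 + C2*c^(3/2)


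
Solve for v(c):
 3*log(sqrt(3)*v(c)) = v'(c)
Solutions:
 -2*Integral(1/(2*log(_y) + log(3)), (_y, v(c)))/3 = C1 - c


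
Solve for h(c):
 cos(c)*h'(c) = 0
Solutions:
 h(c) = C1


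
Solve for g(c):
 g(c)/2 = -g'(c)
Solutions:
 g(c) = C1*exp(-c/2)


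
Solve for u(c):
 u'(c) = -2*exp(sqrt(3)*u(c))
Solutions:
 u(c) = sqrt(3)*(2*log(1/(C1 + 2*c)) - log(3))/6


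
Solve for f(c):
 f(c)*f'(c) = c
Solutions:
 f(c) = -sqrt(C1 + c^2)
 f(c) = sqrt(C1 + c^2)


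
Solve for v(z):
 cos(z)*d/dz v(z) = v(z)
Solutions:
 v(z) = C1*sqrt(sin(z) + 1)/sqrt(sin(z) - 1)


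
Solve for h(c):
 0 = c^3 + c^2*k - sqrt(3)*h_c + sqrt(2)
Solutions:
 h(c) = C1 + sqrt(3)*c^4/12 + sqrt(3)*c^3*k/9 + sqrt(6)*c/3


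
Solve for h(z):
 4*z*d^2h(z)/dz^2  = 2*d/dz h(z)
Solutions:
 h(z) = C1 + C2*z^(3/2)


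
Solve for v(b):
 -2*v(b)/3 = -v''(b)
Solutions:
 v(b) = C1*exp(-sqrt(6)*b/3) + C2*exp(sqrt(6)*b/3)


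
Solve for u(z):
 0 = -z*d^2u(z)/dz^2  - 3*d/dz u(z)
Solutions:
 u(z) = C1 + C2/z^2


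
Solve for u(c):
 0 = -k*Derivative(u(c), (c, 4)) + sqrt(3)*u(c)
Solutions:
 u(c) = C1*exp(-3^(1/8)*c*(1/k)^(1/4)) + C2*exp(3^(1/8)*c*(1/k)^(1/4)) + C3*exp(-3^(1/8)*I*c*(1/k)^(1/4)) + C4*exp(3^(1/8)*I*c*(1/k)^(1/4))


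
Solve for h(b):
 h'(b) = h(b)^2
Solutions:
 h(b) = -1/(C1 + b)


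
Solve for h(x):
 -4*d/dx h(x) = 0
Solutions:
 h(x) = C1


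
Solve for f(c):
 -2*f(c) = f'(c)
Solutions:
 f(c) = C1*exp(-2*c)


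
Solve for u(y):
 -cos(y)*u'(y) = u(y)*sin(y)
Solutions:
 u(y) = C1*cos(y)


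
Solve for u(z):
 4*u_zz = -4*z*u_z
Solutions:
 u(z) = C1 + C2*erf(sqrt(2)*z/2)


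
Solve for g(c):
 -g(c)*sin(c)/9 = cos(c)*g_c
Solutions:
 g(c) = C1*cos(c)^(1/9)


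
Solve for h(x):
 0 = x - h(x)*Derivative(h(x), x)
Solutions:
 h(x) = -sqrt(C1 + x^2)
 h(x) = sqrt(C1 + x^2)


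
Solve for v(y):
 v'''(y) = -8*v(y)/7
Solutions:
 v(y) = C3*exp(-2*7^(2/3)*y/7) + (C1*sin(sqrt(3)*7^(2/3)*y/7) + C2*cos(sqrt(3)*7^(2/3)*y/7))*exp(7^(2/3)*y/7)


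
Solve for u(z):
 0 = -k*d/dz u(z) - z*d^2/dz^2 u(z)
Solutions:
 u(z) = C1 + z^(1 - re(k))*(C2*sin(log(z)*Abs(im(k))) + C3*cos(log(z)*im(k)))


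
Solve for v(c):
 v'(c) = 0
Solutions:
 v(c) = C1


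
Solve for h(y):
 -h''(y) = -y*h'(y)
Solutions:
 h(y) = C1 + C2*erfi(sqrt(2)*y/2)


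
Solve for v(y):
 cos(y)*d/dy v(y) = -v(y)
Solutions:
 v(y) = C1*sqrt(sin(y) - 1)/sqrt(sin(y) + 1)


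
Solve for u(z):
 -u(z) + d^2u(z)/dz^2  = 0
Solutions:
 u(z) = C1*exp(-z) + C2*exp(z)


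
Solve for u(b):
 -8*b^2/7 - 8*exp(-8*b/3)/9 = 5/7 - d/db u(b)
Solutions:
 u(b) = C1 + 8*b^3/21 + 5*b/7 - exp(-8*b/3)/3


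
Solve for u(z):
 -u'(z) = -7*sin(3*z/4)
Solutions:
 u(z) = C1 - 28*cos(3*z/4)/3


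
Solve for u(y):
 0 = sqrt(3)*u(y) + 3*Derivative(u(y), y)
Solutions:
 u(y) = C1*exp(-sqrt(3)*y/3)


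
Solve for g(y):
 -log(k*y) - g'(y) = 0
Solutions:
 g(y) = C1 - y*log(k*y) + y


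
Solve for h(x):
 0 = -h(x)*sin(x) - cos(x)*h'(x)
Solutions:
 h(x) = C1*cos(x)


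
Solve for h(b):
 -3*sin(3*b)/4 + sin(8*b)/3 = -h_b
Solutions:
 h(b) = C1 - cos(3*b)/4 + cos(8*b)/24


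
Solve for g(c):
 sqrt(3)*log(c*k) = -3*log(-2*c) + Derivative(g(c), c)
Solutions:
 g(c) = C1 + c*(sqrt(3)*log(-k) - 3 - sqrt(3) + 3*log(2)) + c*(sqrt(3) + 3)*log(-c)
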